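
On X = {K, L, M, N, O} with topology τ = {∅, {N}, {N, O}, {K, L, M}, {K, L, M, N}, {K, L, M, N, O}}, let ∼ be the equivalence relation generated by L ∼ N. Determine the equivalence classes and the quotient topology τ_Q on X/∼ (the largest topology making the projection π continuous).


X/∼ = {[K], [L=N], [M], [O]}; |τ_Q| = 3.

Equivalence classes: [K], [L=N], [M], [O].
Quotient map π: X → X/∼ sends K ↦ [K], L ↦ [L=N], M ↦ [M], N ↦ [L=N], O ↦ [O].
For each subset V ⊆ X/∼, compute π^{-1}(V) ⊆ X and check whether π^{-1}(V) ∈ τ. V is open in τ_Q iff π^{-1}(V) ∈ τ.
  V = {}: π^{-1}(V) = ∅ ∈ τ ✓.
  V = {[K]}: π^{-1}(V) = {K} ∉ τ ✗.
  V = {[L=N]}: π^{-1}(V) = {L, N} ∉ τ ✗.
  V = {[K], [L=N]}: π^{-1}(V) = {K, L, N} ∉ τ ✗.
  V = {[M]}: π^{-1}(V) = {M} ∉ τ ✗.
  V = {[K], [M]}: π^{-1}(V) = {K, M} ∉ τ ✗.
  V = {[L=N], [M]}: π^{-1}(V) = {L, M, N} ∉ τ ✗.
  V = {[K], [L=N], [M]}: π^{-1}(V) = {K, L, M, N} ∈ τ ✓.
  V = {[O]}: π^{-1}(V) = {O} ∉ τ ✗.
  V = {[K], [O]}: π^{-1}(V) = {K, O} ∉ τ ✗.
  V = {[L=N], [O]}: π^{-1}(V) = {L, N, O} ∉ τ ✗.
  V = {[K], [L=N], [O]}: π^{-1}(V) = {K, L, N, O} ∉ τ ✗.
  V = {[M], [O]}: π^{-1}(V) = {M, O} ∉ τ ✗.
  V = {[K], [M], [O]}: π^{-1}(V) = {K, M, O} ∉ τ ✗.
  V = {[L=N], [M], [O]}: π^{-1}(V) = {L, M, N, O} ∉ τ ✗.
  V = {[K], [L=N], [M], [O]}: π^{-1}(V) = {K, L, M, N, O} ∈ τ ✓.
Open sets in the quotient: τ_Q = {{}, {[K], [L=N], [M]}, {[K], [L=N], [M], [O]}} (3 elements).


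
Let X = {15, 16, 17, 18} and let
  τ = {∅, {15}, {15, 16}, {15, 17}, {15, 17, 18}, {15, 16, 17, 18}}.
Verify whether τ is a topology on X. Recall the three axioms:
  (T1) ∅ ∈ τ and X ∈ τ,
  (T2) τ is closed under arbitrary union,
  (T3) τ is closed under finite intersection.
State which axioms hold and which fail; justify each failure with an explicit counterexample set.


τ is NOT a topology on X.

Axiom (T1): ∅ ∈ τ? Yes; X ∈ τ? Yes.
Axiom (T2/T3): check pairwise unions and intersections of members of τ.
Counterexample for (T2): {15, 16} ∪ {15, 17} = {15, 16, 17} ∉ τ. Therefore τ is NOT a topology.


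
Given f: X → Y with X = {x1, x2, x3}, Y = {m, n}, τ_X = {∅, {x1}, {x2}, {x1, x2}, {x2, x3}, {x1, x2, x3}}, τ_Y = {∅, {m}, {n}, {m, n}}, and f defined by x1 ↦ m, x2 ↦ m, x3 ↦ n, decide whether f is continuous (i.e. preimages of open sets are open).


f is NOT continuous.

Compute f^{-1}(U) for each U ∈ τ_Y:
  U = ∅: f^{-1}(U) = ∅ ∈ τ_X ✓.
  U = {m}: f^{-1}(U) = {x1, x2} ∈ τ_X ✓.
  U = {n}: f^{-1}(U) = {x3} ∉ τ_X ✗.
  U = {m, n}: f^{-1}(U) = {x1, x2, x3} ∈ τ_X ✓.
Found U = {n} with f^{-1}(U) = {x3} not in τ_X. Therefore f is NOT continuous.


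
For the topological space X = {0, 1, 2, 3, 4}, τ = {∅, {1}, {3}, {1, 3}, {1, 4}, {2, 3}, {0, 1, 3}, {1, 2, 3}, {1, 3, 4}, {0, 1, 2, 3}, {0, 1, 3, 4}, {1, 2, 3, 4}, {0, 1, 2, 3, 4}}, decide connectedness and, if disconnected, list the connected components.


(X, τ) is connected.

Find clopen sets (U ∈ τ with X ∖ U ∈ τ):
  U = ∅, X ∖ U = {0, 1, 2, 3, 4} — both open, so U is clopen.
  U = {0, 1, 2, 3, 4}, X ∖ U = ∅ — both open, so U is clopen.
Only trivial clopens (∅ and X) exist, so (X, τ) is connected.
Compute connected components by grouping points that agree on all clopens:
  component: {0, 1, 2, 3, 4}


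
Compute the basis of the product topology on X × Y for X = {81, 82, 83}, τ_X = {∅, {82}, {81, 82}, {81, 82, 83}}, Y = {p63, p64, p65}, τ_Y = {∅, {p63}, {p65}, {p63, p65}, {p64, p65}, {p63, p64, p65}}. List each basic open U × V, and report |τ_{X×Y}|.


Basis B = {∅ × ∅, {82} × {p63}, {82} × {p65}, {81, 82} × {p63}, {81, 82} × {p65}, {82} × {p63, p65}, {82} × {p64, p65}, {81, 82, 83} × {p63}, {81, 82, 83} × {p65}, {82} × {p63, p64, p65}, {81, 82} × {p63, p65}, {81, 82} × {p64, p65}, {81, 82} × {p63, p64, p65}, {81, 82, 83} × {p63, p65}, {81, 82, 83} × {p64, p65}, {81, 82, 83} × {p63, p64, p65}}; |τ_{X×Y}| = 40.

Enumerate products U × V with U ∈ τ_X, V ∈ τ_Y (deduplicated):
  ∅ × ∅ = {} (∅)
  {82} × {p63} = {(82,p63)}
  {82} × {p65} = {(82,p65)}
  {81, 82} × {p63} = {(81,p63), (82,p63)}
  {81, 82} × {p65} = {(81,p65), (82,p65)}
  {82} × {p63, p65} = {(82,p63), (82,p65)}
  {82} × {p64, p65} = {(82,p64), (82,p65)}
  {81, 82, 83} × {p63} = {(81,p63), (82,p63), (83,p63)}
  {81, 82, 83} × {p65} = {(81,p65), (82,p65), (83,p65)}
  {82} × {p63, p64, p65} = {(82,p63), (82,p64), (82,p65)}
  {81, 82} × {p63, p65} = {(81,p63), (81,p65), (82,p63), (82,p65)}
  {81, 82} × {p64, p65} = {(81,p64), (81,p65), (82,p64), (82,p65)}
  {81, 82} × {p63, p64, p65} = {(81,p63), (81,p64), (81,p65), (82,p63), (82,p64), (82,p65)}
  {81, 82, 83} × {p63, p65} = {(81,p63), (81,p65), (82,p63), (82,p65), (83,p63), (83,p65)}
  {81, 82, 83} × {p64, p65} = {(81,p64), (81,p65), (82,p64), (82,p65), (83,p64), (83,p65)}
  {81, 82, 83} × {p63, p64, p65} = {(81,p63), (81,p64), (81,p65), (82,p63), (82,p64), (82,p65), (83,p63), (83,p64), (83,p65)}
These 16 distinct sets form the basis B.
Close under arbitrary unions to get τ_{X×Y}; counting gives |τ_{X×Y}| = 40.


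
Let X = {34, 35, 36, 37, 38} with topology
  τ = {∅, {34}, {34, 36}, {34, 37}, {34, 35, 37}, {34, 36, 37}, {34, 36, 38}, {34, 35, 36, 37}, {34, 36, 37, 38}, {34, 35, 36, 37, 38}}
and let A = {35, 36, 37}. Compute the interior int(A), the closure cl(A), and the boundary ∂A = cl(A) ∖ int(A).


int(A) = ∅, cl(A) = {35, 36, 37, 38}, ∂A = {35, 36, 37, 38}.

Closed sets in (X, τ) are complements of opens:
  closed(X, τ) = {∅, {35}, {38}, {35, 37}, {35, 38}, {36, 38}, {35, 36, 38}, {35, 37, 38}, {35, 36, 37, 38}, {34, 35, 36, 37, 38}}.
int(A) = ⋃ {U ∈ τ : U ⊆ A}. Opens contained in A: ∅.
Taking the union of these: int(A) = ∅.
cl(A) = ⋂ {C closed : A ⊆ C}. Closed sets containing A: {35, 36, 37, 38}, {34, 35, 36, 37, 38}.
Intersecting these: cl(A) = {35, 36, 37, 38}.
∂A = cl(A) ∖ int(A) = {35, 36, 37, 38} ∖ ∅ = {35, 36, 37, 38}.


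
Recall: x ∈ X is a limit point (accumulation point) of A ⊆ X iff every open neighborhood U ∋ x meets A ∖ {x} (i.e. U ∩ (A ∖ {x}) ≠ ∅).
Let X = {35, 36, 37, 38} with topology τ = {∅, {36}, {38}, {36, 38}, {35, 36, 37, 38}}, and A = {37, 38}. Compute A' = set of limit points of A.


A' = {35, 37}

For each x ∈ X, list the open sets U ∈ τ with x ∈ U, then check whether U ∩ (A ∖ {x}) ≠ ∅ for every such U.
  x = 35: opens ∋ x are {35, 36, 37, 38}; each meets A ∖ {35}, so x IS a limit point.
  x = 36: open {36} ∋ x has {36} ∩ (A ∖ {36}) = ∅, so x is NOT a limit point.
  x = 37: opens ∋ x are {35, 36, 37, 38}; each meets A ∖ {37}, so x IS a limit point.
  x = 38: open {38} ∋ x has {38} ∩ (A ∖ {38}) = ∅, so x is NOT a limit point.
Collecting: A' = {35, 37}.


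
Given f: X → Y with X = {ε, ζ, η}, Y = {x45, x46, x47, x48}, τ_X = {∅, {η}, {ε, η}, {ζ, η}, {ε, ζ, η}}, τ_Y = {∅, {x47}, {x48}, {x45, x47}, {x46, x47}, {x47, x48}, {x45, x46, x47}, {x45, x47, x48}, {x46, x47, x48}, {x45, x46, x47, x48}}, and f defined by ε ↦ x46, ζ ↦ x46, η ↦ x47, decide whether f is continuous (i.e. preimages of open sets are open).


f IS continuous.

Compute f^{-1}(U) for each U ∈ τ_Y:
  U = ∅: f^{-1}(U) = ∅ ∈ τ_X ✓.
  U = {x47}: f^{-1}(U) = {η} ∈ τ_X ✓.
  U = {x48}: f^{-1}(U) = ∅ ∈ τ_X ✓.
  U = {x45, x47}: f^{-1}(U) = {η} ∈ τ_X ✓.
  U = {x46, x47}: f^{-1}(U) = {ε, ζ, η} ∈ τ_X ✓.
  U = {x47, x48}: f^{-1}(U) = {η} ∈ τ_X ✓.
  U = {x45, x46, x47}: f^{-1}(U) = {ε, ζ, η} ∈ τ_X ✓.
  U = {x45, x47, x48}: f^{-1}(U) = {η} ∈ τ_X ✓.
  U = {x46, x47, x48}: f^{-1}(U) = {ε, ζ, η} ∈ τ_X ✓.
  U = {x45, x46, x47, x48}: f^{-1}(U) = {ε, ζ, η} ∈ τ_X ✓.
Every preimage lies in τ_X, so f IS continuous.


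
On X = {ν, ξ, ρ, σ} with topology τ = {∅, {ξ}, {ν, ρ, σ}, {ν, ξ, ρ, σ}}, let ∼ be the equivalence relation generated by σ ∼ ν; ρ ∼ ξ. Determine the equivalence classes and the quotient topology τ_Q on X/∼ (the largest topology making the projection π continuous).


X/∼ = {[ν=σ], [ξ=ρ]}; |τ_Q| = 2.

Equivalence classes: [ν=σ], [ξ=ρ].
Quotient map π: X → X/∼ sends ν ↦ [ν=σ], ξ ↦ [ξ=ρ], ρ ↦ [ξ=ρ], σ ↦ [ν=σ].
For each subset V ⊆ X/∼, compute π^{-1}(V) ⊆ X and check whether π^{-1}(V) ∈ τ. V is open in τ_Q iff π^{-1}(V) ∈ τ.
  V = {}: π^{-1}(V) = ∅ ∈ τ ✓.
  V = {[ν=σ]}: π^{-1}(V) = {ν, σ} ∉ τ ✗.
  V = {[ξ=ρ]}: π^{-1}(V) = {ξ, ρ} ∉ τ ✗.
  V = {[ν=σ], [ξ=ρ]}: π^{-1}(V) = {ν, ξ, ρ, σ} ∈ τ ✓.
Open sets in the quotient: τ_Q = {{}, {[ν=σ], [ξ=ρ]}} (2 elements).


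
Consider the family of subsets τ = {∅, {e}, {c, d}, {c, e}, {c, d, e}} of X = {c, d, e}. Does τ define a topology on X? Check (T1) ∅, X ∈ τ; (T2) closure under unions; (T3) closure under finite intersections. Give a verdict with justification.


τ is NOT a topology on X.

Axiom (T1): ∅ ∈ τ? Yes; X ∈ τ? Yes.
Axiom (T2/T3): check pairwise unions and intersections of members of τ.
Counterexample for (T3): {c, d} ∩ {c, e} = {c} ∉ τ. Therefore τ is NOT a topology.


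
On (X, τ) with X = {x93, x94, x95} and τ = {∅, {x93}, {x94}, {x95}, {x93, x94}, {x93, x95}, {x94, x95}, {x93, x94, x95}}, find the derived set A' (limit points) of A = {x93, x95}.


A' = ∅

For each x ∈ X, list the open sets U ∈ τ with x ∈ U, then check whether U ∩ (A ∖ {x}) ≠ ∅ for every such U.
  x = x93: open {x93} ∋ x has {x93} ∩ (A ∖ {x93}) = ∅, so x is NOT a limit point.
  x = x94: open {x94} ∋ x has {x94} ∩ (A ∖ {x94}) = ∅, so x is NOT a limit point.
  x = x95: open {x95} ∋ x has {x95} ∩ (A ∖ {x95}) = ∅, so x is NOT a limit point.
Collecting: A' = ∅.


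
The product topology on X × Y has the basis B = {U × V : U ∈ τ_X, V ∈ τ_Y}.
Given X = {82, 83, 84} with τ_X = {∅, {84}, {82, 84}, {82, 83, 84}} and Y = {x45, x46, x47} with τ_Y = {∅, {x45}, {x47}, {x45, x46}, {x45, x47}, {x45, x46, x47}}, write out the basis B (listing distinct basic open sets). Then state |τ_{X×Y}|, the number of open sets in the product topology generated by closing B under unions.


Basis B = {∅ × ∅, {84} × {x45}, {84} × {x47}, {82, 84} × {x45}, {82, 84} × {x47}, {84} × {x45, x46}, {84} × {x45, x47}, {82, 83, 84} × {x45}, {82, 83, 84} × {x47}, {84} × {x45, x46, x47}, {82, 84} × {x45, x46}, {82, 84} × {x45, x47}, {82, 84} × {x45, x46, x47}, {82, 83, 84} × {x45, x46}, {82, 83, 84} × {x45, x47}, {82, 83, 84} × {x45, x46, x47}}; |τ_{X×Y}| = 40.

Enumerate products U × V with U ∈ τ_X, V ∈ τ_Y (deduplicated):
  ∅ × ∅ = {} (∅)
  {84} × {x45} = {(84,x45)}
  {84} × {x47} = {(84,x47)}
  {82, 84} × {x45} = {(82,x45), (84,x45)}
  {82, 84} × {x47} = {(82,x47), (84,x47)}
  {84} × {x45, x46} = {(84,x45), (84,x46)}
  {84} × {x45, x47} = {(84,x45), (84,x47)}
  {82, 83, 84} × {x45} = {(82,x45), (83,x45), (84,x45)}
  {82, 83, 84} × {x47} = {(82,x47), (83,x47), (84,x47)}
  {84} × {x45, x46, x47} = {(84,x45), (84,x46), (84,x47)}
  {82, 84} × {x45, x46} = {(82,x45), (82,x46), (84,x45), (84,x46)}
  {82, 84} × {x45, x47} = {(82,x45), (82,x47), (84,x45), (84,x47)}
  {82, 84} × {x45, x46, x47} = {(82,x45), (82,x46), (82,x47), (84,x45), (84,x46), (84,x47)}
  {82, 83, 84} × {x45, x46} = {(82,x45), (82,x46), (83,x45), (83,x46), (84,x45), (84,x46)}
  {82, 83, 84} × {x45, x47} = {(82,x45), (82,x47), (83,x45), (83,x47), (84,x45), (84,x47)}
  {82, 83, 84} × {x45, x46, x47} = {(82,x45), (82,x46), (82,x47), (83,x45), (83,x46), (83,x47), (84,x45), (84,x46), (84,x47)}
These 16 distinct sets form the basis B.
Close under arbitrary unions to get τ_{X×Y}; counting gives |τ_{X×Y}| = 40.


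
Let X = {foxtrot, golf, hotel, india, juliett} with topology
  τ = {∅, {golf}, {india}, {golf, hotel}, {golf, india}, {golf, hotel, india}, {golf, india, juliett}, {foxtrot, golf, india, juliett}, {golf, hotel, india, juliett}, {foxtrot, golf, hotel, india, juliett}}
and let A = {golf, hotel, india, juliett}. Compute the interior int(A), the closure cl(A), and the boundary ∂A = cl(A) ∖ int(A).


int(A) = {golf, hotel, india, juliett}, cl(A) = {foxtrot, golf, hotel, india, juliett}, ∂A = {foxtrot}.

Closed sets in (X, τ) are complements of opens:
  closed(X, τ) = {∅, {foxtrot}, {hotel}, {foxtrot, hotel}, {foxtrot, juliett}, {foxtrot, hotel, juliett}, {foxtrot, india, juliett}, {foxtrot, golf, hotel, juliett}, {foxtrot, hotel, india, juliett}, {foxtrot, golf, hotel, india, juliett}}.
int(A) = ⋃ {U ∈ τ : U ⊆ A}. Opens contained in A: ∅, {golf}, {india}, {golf, hotel}, {golf, india}, {golf, hotel, india}, {golf, india, juliett}, {golf, hotel, india, juliett}.
Taking the union of these: int(A) = {golf, hotel, india, juliett}.
cl(A) = ⋂ {C closed : A ⊆ C}. Closed sets containing A: {foxtrot, golf, hotel, india, juliett}.
Intersecting these: cl(A) = {foxtrot, golf, hotel, india, juliett}.
∂A = cl(A) ∖ int(A) = {foxtrot, golf, hotel, india, juliett} ∖ {golf, hotel, india, juliett} = {foxtrot}.


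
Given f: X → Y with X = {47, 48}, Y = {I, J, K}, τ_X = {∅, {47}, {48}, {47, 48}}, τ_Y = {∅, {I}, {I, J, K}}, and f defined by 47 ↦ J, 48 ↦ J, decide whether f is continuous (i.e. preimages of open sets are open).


f IS continuous.

Compute f^{-1}(U) for each U ∈ τ_Y:
  U = ∅: f^{-1}(U) = ∅ ∈ τ_X ✓.
  U = {I}: f^{-1}(U) = ∅ ∈ τ_X ✓.
  U = {I, J, K}: f^{-1}(U) = {47, 48} ∈ τ_X ✓.
Every preimage lies in τ_X, so f IS continuous.


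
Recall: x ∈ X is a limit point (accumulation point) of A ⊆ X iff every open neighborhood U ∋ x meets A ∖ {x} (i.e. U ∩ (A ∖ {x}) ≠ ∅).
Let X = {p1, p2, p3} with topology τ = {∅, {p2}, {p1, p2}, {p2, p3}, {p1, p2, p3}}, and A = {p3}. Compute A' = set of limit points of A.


A' = ∅

For each x ∈ X, list the open sets U ∈ τ with x ∈ U, then check whether U ∩ (A ∖ {x}) ≠ ∅ for every such U.
  x = p1: open {p1, p2} ∋ x has {p1, p2} ∩ (A ∖ {p1}) = ∅, so x is NOT a limit point.
  x = p2: open {p2} ∋ x has {p2} ∩ (A ∖ {p2}) = ∅, so x is NOT a limit point.
  x = p3: open {p2, p3} ∋ x has {p2, p3} ∩ (A ∖ {p3}) = ∅, so x is NOT a limit point.
Collecting: A' = ∅.


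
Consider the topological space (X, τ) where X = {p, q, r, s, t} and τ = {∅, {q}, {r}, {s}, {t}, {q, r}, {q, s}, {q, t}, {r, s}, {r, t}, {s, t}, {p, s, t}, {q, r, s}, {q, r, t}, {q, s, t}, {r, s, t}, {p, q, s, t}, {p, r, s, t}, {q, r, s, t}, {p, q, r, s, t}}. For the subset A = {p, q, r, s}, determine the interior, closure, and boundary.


int(A) = {q, r, s}, cl(A) = {p, q, r, s}, ∂A = {p}.

Closed sets in (X, τ) are complements of opens:
  closed(X, τ) = {∅, {p}, {q}, {r}, {p, q}, {p, r}, {p, s}, {p, t}, {q, r}, {p, q, r}, {p, q, s}, {p, q, t}, {p, r, s}, {p, r, t}, {p, s, t}, {p, q, r, s}, {p, q, r, t}, {p, q, s, t}, {p, r, s, t}, {p, q, r, s, t}}.
int(A) = ⋃ {U ∈ τ : U ⊆ A}. Opens contained in A: ∅, {q}, {r}, {s}, {q, r}, {q, s}, {r, s}, {q, r, s}.
Taking the union of these: int(A) = {q, r, s}.
cl(A) = ⋂ {C closed : A ⊆ C}. Closed sets containing A: {p, q, r, s}, {p, q, r, s, t}.
Intersecting these: cl(A) = {p, q, r, s}.
∂A = cl(A) ∖ int(A) = {p, q, r, s} ∖ {q, r, s} = {p}.


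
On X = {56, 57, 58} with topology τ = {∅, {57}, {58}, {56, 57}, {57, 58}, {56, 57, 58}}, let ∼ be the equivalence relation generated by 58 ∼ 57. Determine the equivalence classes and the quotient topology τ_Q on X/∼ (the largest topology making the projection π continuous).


X/∼ = {[56], [57=58]}; |τ_Q| = 3.

Equivalence classes: [56], [57=58].
Quotient map π: X → X/∼ sends 56 ↦ [56], 57 ↦ [57=58], 58 ↦ [57=58].
For each subset V ⊆ X/∼, compute π^{-1}(V) ⊆ X and check whether π^{-1}(V) ∈ τ. V is open in τ_Q iff π^{-1}(V) ∈ τ.
  V = {}: π^{-1}(V) = ∅ ∈ τ ✓.
  V = {[56]}: π^{-1}(V) = {56} ∉ τ ✗.
  V = {[57=58]}: π^{-1}(V) = {57, 58} ∈ τ ✓.
  V = {[56], [57=58]}: π^{-1}(V) = {56, 57, 58} ∈ τ ✓.
Open sets in the quotient: τ_Q = {{}, {[57=58]}, {[56], [57=58]}} (3 elements).


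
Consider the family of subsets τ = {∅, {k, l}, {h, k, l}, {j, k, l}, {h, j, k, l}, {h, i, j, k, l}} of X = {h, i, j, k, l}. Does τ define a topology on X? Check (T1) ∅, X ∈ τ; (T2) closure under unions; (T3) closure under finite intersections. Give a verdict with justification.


τ IS a topology on X.

Axiom (T1): ∅ ∈ τ? Yes; X ∈ τ? Yes.
Axiom (T2/T3): check pairwise unions and intersections of members of τ.
All pairwise intersections and unions checked — each lies in τ. Therefore τ satisfies (T1), (T2), (T3): it IS a topology on X.


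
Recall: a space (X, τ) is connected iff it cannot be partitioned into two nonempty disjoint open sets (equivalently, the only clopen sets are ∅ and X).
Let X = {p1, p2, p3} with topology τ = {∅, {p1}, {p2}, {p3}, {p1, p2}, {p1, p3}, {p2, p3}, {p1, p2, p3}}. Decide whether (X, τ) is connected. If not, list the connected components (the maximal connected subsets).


(X, τ) is disconnected; components = [{p1}, {p2}, {p3}].

Find clopen sets (U ∈ τ with X ∖ U ∈ τ):
  U = ∅, X ∖ U = {p1, p2, p3} — both open, so U is clopen.
  U = {p1}, X ∖ U = {p2, p3} — both open, so U is clopen.
  U = {p2}, X ∖ U = {p1, p3} — both open, so U is clopen.
  U = {p3}, X ∖ U = {p1, p2} — both open, so U is clopen.
  U = {p1, p2}, X ∖ U = {p3} — both open, so U is clopen.
  U = {p1, p3}, X ∖ U = {p2} — both open, so U is clopen.
  U = {p2, p3}, X ∖ U = {p1} — both open, so U is clopen.
  U = {p1, p2, p3}, X ∖ U = ∅ — both open, so U is clopen.
Nontrivial clopen(s) exist: e.g. {p2}. So (X, τ) is disconnected.
Compute connected components by grouping points that agree on all clopens:
  component: {p1}
  component: {p2}
  component: {p3}


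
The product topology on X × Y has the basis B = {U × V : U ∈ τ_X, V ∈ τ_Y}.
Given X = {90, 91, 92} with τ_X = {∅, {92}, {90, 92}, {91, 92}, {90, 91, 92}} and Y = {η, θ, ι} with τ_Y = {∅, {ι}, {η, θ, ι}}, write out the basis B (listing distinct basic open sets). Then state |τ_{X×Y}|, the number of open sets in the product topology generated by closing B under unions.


Basis B = {∅ × ∅, {92} × {ι}, {90, 92} × {ι}, {91, 92} × {ι}, {90, 91, 92} × {ι}, {92} × {η, θ, ι}, {90, 92} × {η, θ, ι}, {91, 92} × {η, θ, ι}, {90, 91, 92} × {η, θ, ι}}; |τ_{X×Y}| = 14.

Enumerate products U × V with U ∈ τ_X, V ∈ τ_Y (deduplicated):
  ∅ × ∅ = {} (∅)
  {92} × {ι} = {(92,ι)}
  {90, 92} × {ι} = {(90,ι), (92,ι)}
  {91, 92} × {ι} = {(91,ι), (92,ι)}
  {90, 91, 92} × {ι} = {(90,ι), (91,ι), (92,ι)}
  {92} × {η, θ, ι} = {(92,η), (92,θ), (92,ι)}
  {90, 92} × {η, θ, ι} = {(90,η), (90,θ), (90,ι), (92,η), (92,θ), (92,ι)}
  {91, 92} × {η, θ, ι} = {(91,η), (91,θ), (91,ι), (92,η), (92,θ), (92,ι)}
  {90, 91, 92} × {η, θ, ι} = {(90,η), (90,θ), (90,ι), (91,η), (91,θ), (91,ι), (92,η), (92,θ), (92,ι)}
These 9 distinct sets form the basis B.
Close under arbitrary unions to get τ_{X×Y}; counting gives |τ_{X×Y}| = 14.


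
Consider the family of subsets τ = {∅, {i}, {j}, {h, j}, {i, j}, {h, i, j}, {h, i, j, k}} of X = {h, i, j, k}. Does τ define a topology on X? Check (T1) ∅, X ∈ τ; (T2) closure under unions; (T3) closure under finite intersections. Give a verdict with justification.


τ IS a topology on X.

Axiom (T1): ∅ ∈ τ? Yes; X ∈ τ? Yes.
Axiom (T2/T3): check pairwise unions and intersections of members of τ.
All pairwise intersections and unions checked — each lies in τ. Therefore τ satisfies (T1), (T2), (T3): it IS a topology on X.


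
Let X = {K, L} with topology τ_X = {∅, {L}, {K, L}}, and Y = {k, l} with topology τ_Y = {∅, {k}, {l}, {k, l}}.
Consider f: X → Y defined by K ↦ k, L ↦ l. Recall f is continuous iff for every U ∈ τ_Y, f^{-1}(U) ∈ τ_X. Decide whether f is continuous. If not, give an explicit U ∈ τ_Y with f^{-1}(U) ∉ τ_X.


f is NOT continuous.

Compute f^{-1}(U) for each U ∈ τ_Y:
  U = ∅: f^{-1}(U) = ∅ ∈ τ_X ✓.
  U = {k}: f^{-1}(U) = {K} ∉ τ_X ✗.
  U = {l}: f^{-1}(U) = {L} ∈ τ_X ✓.
  U = {k, l}: f^{-1}(U) = {K, L} ∈ τ_X ✓.
Found U = {k} with f^{-1}(U) = {K} not in τ_X. Therefore f is NOT continuous.


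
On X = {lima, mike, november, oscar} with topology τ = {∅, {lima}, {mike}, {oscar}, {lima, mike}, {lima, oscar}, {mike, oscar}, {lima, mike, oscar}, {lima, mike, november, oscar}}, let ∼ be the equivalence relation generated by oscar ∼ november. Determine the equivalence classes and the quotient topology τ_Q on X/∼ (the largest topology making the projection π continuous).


X/∼ = {[lima], [mike], [november=oscar]}; |τ_Q| = 5.

Equivalence classes: [lima], [mike], [november=oscar].
Quotient map π: X → X/∼ sends lima ↦ [lima], mike ↦ [mike], november ↦ [november=oscar], oscar ↦ [november=oscar].
For each subset V ⊆ X/∼, compute π^{-1}(V) ⊆ X and check whether π^{-1}(V) ∈ τ. V is open in τ_Q iff π^{-1}(V) ∈ τ.
  V = {}: π^{-1}(V) = ∅ ∈ τ ✓.
  V = {[lima]}: π^{-1}(V) = {lima} ∈ τ ✓.
  V = {[mike]}: π^{-1}(V) = {mike} ∈ τ ✓.
  V = {[lima], [mike]}: π^{-1}(V) = {lima, mike} ∈ τ ✓.
  V = {[november=oscar]}: π^{-1}(V) = {november, oscar} ∉ τ ✗.
  V = {[lima], [november=oscar]}: π^{-1}(V) = {lima, november, oscar} ∉ τ ✗.
  V = {[mike], [november=oscar]}: π^{-1}(V) = {mike, november, oscar} ∉ τ ✗.
  V = {[lima], [mike], [november=oscar]}: π^{-1}(V) = {lima, mike, november, oscar} ∈ τ ✓.
Open sets in the quotient: τ_Q = {{}, {[lima]}, {[mike]}, {[lima], [mike]}, {[lima], [mike], [november=oscar]}} (5 elements).


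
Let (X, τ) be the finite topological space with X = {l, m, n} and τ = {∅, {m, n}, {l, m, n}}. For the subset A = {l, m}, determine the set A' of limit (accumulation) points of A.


A' = {l, n}

For each x ∈ X, list the open sets U ∈ τ with x ∈ U, then check whether U ∩ (A ∖ {x}) ≠ ∅ for every such U.
  x = l: opens ∋ x are {l, m, n}; each meets A ∖ {l}, so x IS a limit point.
  x = m: open {m, n} ∋ x has {m, n} ∩ (A ∖ {m}) = ∅, so x is NOT a limit point.
  x = n: opens ∋ x are {m, n}, {l, m, n}; each meets A ∖ {n}, so x IS a limit point.
Collecting: A' = {l, n}.


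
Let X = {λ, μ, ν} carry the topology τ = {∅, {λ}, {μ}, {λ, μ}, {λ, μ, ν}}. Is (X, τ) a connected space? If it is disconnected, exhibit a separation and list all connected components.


(X, τ) is connected.

Find clopen sets (U ∈ τ with X ∖ U ∈ τ):
  U = ∅, X ∖ U = {λ, μ, ν} — both open, so U is clopen.
  U = {λ, μ, ν}, X ∖ U = ∅ — both open, so U is clopen.
Only trivial clopens (∅ and X) exist, so (X, τ) is connected.
Compute connected components by grouping points that agree on all clopens:
  component: {λ, μ, ν}


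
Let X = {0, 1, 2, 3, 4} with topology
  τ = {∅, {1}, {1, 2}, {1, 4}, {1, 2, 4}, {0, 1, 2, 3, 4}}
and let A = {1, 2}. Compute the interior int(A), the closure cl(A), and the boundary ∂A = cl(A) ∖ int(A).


int(A) = {1, 2}, cl(A) = {0, 1, 2, 3, 4}, ∂A = {0, 3, 4}.

Closed sets in (X, τ) are complements of opens:
  closed(X, τ) = {∅, {0, 3}, {0, 2, 3}, {0, 3, 4}, {0, 2, 3, 4}, {0, 1, 2, 3, 4}}.
int(A) = ⋃ {U ∈ τ : U ⊆ A}. Opens contained in A: ∅, {1}, {1, 2}.
Taking the union of these: int(A) = {1, 2}.
cl(A) = ⋂ {C closed : A ⊆ C}. Closed sets containing A: {0, 1, 2, 3, 4}.
Intersecting these: cl(A) = {0, 1, 2, 3, 4}.
∂A = cl(A) ∖ int(A) = {0, 1, 2, 3, 4} ∖ {1, 2} = {0, 3, 4}.


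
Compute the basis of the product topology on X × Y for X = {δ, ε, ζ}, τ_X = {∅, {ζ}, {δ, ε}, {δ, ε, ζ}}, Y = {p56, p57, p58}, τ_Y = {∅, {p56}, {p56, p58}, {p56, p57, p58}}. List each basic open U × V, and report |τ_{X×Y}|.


Basis B = {∅ × ∅, {ζ} × {p56}, {δ, ε} × {p56}, {ζ} × {p56, p58}, {δ, ε, ζ} × {p56}, {ζ} × {p56, p57, p58}, {δ, ε} × {p56, p58}, {δ, ε} × {p56, p57, p58}, {δ, ε, ζ} × {p56, p58}, {δ, ε, ζ} × {p56, p57, p58}}; |τ_{X×Y}| = 16.

Enumerate products U × V with U ∈ τ_X, V ∈ τ_Y (deduplicated):
  ∅ × ∅ = {} (∅)
  {ζ} × {p56} = {(ζ,p56)}
  {δ, ε} × {p56} = {(δ,p56), (ε,p56)}
  {ζ} × {p56, p58} = {(ζ,p56), (ζ,p58)}
  {δ, ε, ζ} × {p56} = {(δ,p56), (ε,p56), (ζ,p56)}
  {ζ} × {p56, p57, p58} = {(ζ,p56), (ζ,p57), (ζ,p58)}
  {δ, ε} × {p56, p58} = {(δ,p56), (δ,p58), (ε,p56), (ε,p58)}
  {δ, ε} × {p56, p57, p58} = {(δ,p56), (δ,p57), (δ,p58), (ε,p56), (ε,p57), (ε,p58)}
  {δ, ε, ζ} × {p56, p58} = {(δ,p56), (δ,p58), (ε,p56), (ε,p58), (ζ,p56), (ζ,p58)}
  {δ, ε, ζ} × {p56, p57, p58} = {(δ,p56), (δ,p57), (δ,p58), (ε,p56), (ε,p57), (ε,p58), (ζ,p56), (ζ,p57), (ζ,p58)}
These 10 distinct sets form the basis B.
Close under arbitrary unions to get τ_{X×Y}; counting gives |τ_{X×Y}| = 16.


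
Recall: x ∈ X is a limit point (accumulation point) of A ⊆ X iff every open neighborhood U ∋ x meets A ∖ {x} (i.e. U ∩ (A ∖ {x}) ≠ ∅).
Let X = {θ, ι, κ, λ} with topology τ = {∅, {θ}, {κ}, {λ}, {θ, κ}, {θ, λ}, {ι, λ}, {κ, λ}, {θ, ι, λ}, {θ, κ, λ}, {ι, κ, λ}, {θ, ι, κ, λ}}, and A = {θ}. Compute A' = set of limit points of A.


A' = ∅

For each x ∈ X, list the open sets U ∈ τ with x ∈ U, then check whether U ∩ (A ∖ {x}) ≠ ∅ for every such U.
  x = θ: open {θ} ∋ x has {θ} ∩ (A ∖ {θ}) = ∅, so x is NOT a limit point.
  x = ι: open {ι, λ} ∋ x has {ι, λ} ∩ (A ∖ {ι}) = ∅, so x is NOT a limit point.
  x = κ: open {κ} ∋ x has {κ} ∩ (A ∖ {κ}) = ∅, so x is NOT a limit point.
  x = λ: open {λ} ∋ x has {λ} ∩ (A ∖ {λ}) = ∅, so x is NOT a limit point.
Collecting: A' = ∅.


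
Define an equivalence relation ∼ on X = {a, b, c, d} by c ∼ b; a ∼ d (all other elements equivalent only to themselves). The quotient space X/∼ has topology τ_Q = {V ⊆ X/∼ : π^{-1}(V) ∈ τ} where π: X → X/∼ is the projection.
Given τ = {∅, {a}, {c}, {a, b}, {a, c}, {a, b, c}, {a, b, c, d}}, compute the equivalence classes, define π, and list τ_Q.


X/∼ = {[a=d], [b=c]}; |τ_Q| = 2.

Equivalence classes: [a=d], [b=c].
Quotient map π: X → X/∼ sends a ↦ [a=d], b ↦ [b=c], c ↦ [b=c], d ↦ [a=d].
For each subset V ⊆ X/∼, compute π^{-1}(V) ⊆ X and check whether π^{-1}(V) ∈ τ. V is open in τ_Q iff π^{-1}(V) ∈ τ.
  V = {}: π^{-1}(V) = ∅ ∈ τ ✓.
  V = {[a=d]}: π^{-1}(V) = {a, d} ∉ τ ✗.
  V = {[b=c]}: π^{-1}(V) = {b, c} ∉ τ ✗.
  V = {[a=d], [b=c]}: π^{-1}(V) = {a, b, c, d} ∈ τ ✓.
Open sets in the quotient: τ_Q = {{}, {[a=d], [b=c]}} (2 elements).


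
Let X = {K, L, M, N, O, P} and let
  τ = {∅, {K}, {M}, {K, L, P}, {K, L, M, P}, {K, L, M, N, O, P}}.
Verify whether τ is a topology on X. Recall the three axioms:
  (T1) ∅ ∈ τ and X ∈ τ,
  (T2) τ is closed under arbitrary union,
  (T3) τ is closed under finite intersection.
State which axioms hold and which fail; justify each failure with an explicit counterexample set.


τ is NOT a topology on X.

Axiom (T1): ∅ ∈ τ? Yes; X ∈ τ? Yes.
Axiom (T2/T3): check pairwise unions and intersections of members of τ.
Counterexample for (T2): {K} ∪ {M} = {K, M} ∉ τ. Therefore τ is NOT a topology.


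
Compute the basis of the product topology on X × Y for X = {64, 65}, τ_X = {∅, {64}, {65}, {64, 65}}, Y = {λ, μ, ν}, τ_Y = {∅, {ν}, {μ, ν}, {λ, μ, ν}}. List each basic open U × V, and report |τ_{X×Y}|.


Basis B = {∅ × ∅, {64} × {ν}, {65} × {ν}, {64} × {μ, ν}, {64, 65} × {ν}, {65} × {μ, ν}, {64} × {λ, μ, ν}, {65} × {λ, μ, ν}, {64, 65} × {μ, ν}, {64, 65} × {λ, μ, ν}}; |τ_{X×Y}| = 16.

Enumerate products U × V with U ∈ τ_X, V ∈ τ_Y (deduplicated):
  ∅ × ∅ = {} (∅)
  {64} × {ν} = {(64,ν)}
  {65} × {ν} = {(65,ν)}
  {64} × {μ, ν} = {(64,μ), (64,ν)}
  {64, 65} × {ν} = {(64,ν), (65,ν)}
  {65} × {μ, ν} = {(65,μ), (65,ν)}
  {64} × {λ, μ, ν} = {(64,λ), (64,μ), (64,ν)}
  {65} × {λ, μ, ν} = {(65,λ), (65,μ), (65,ν)}
  {64, 65} × {μ, ν} = {(64,μ), (64,ν), (65,μ), (65,ν)}
  {64, 65} × {λ, μ, ν} = {(64,λ), (64,μ), (64,ν), (65,λ), (65,μ), (65,ν)}
These 10 distinct sets form the basis B.
Close under arbitrary unions to get τ_{X×Y}; counting gives |τ_{X×Y}| = 16.


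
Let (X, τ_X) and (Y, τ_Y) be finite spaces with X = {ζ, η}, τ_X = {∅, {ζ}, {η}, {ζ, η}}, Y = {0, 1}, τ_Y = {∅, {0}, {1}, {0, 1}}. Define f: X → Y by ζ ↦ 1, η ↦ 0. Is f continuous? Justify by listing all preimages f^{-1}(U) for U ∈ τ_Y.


f IS continuous.

Compute f^{-1}(U) for each U ∈ τ_Y:
  U = ∅: f^{-1}(U) = ∅ ∈ τ_X ✓.
  U = {0}: f^{-1}(U) = {η} ∈ τ_X ✓.
  U = {1}: f^{-1}(U) = {ζ} ∈ τ_X ✓.
  U = {0, 1}: f^{-1}(U) = {ζ, η} ∈ τ_X ✓.
Every preimage lies in τ_X, so f IS continuous.


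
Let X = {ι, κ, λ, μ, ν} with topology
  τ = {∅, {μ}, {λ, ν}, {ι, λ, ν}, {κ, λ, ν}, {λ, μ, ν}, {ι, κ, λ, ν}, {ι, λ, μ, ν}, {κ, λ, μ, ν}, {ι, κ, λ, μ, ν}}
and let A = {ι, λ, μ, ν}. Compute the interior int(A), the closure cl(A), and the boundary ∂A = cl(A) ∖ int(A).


int(A) = {ι, λ, μ, ν}, cl(A) = {ι, κ, λ, μ, ν}, ∂A = {κ}.

Closed sets in (X, τ) are complements of opens:
  closed(X, τ) = {∅, {ι}, {κ}, {μ}, {ι, κ}, {ι, μ}, {κ, μ}, {ι, κ, μ}, {ι, κ, λ, ν}, {ι, κ, λ, μ, ν}}.
int(A) = ⋃ {U ∈ τ : U ⊆ A}. Opens contained in A: ∅, {μ}, {λ, ν}, {ι, λ, ν}, {λ, μ, ν}, {ι, λ, μ, ν}.
Taking the union of these: int(A) = {ι, λ, μ, ν}.
cl(A) = ⋂ {C closed : A ⊆ C}. Closed sets containing A: {ι, κ, λ, μ, ν}.
Intersecting these: cl(A) = {ι, κ, λ, μ, ν}.
∂A = cl(A) ∖ int(A) = {ι, κ, λ, μ, ν} ∖ {ι, λ, μ, ν} = {κ}.


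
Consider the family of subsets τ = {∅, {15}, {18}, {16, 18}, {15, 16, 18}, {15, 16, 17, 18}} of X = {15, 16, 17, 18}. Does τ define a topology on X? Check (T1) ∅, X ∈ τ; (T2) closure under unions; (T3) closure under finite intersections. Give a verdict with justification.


τ is NOT a topology on X.

Axiom (T1): ∅ ∈ τ? Yes; X ∈ τ? Yes.
Axiom (T2/T3): check pairwise unions and intersections of members of τ.
Counterexample for (T2): {15} ∪ {18} = {15, 18} ∉ τ. Therefore τ is NOT a topology.


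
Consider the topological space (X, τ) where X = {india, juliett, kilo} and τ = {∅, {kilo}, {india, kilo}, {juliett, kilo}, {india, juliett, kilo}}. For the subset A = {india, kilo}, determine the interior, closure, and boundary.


int(A) = {india, kilo}, cl(A) = {india, juliett, kilo}, ∂A = {juliett}.

Closed sets in (X, τ) are complements of opens:
  closed(X, τ) = {∅, {india}, {juliett}, {india, juliett}, {india, juliett, kilo}}.
int(A) = ⋃ {U ∈ τ : U ⊆ A}. Opens contained in A: ∅, {kilo}, {india, kilo}.
Taking the union of these: int(A) = {india, kilo}.
cl(A) = ⋂ {C closed : A ⊆ C}. Closed sets containing A: {india, juliett, kilo}.
Intersecting these: cl(A) = {india, juliett, kilo}.
∂A = cl(A) ∖ int(A) = {india, juliett, kilo} ∖ {india, kilo} = {juliett}.


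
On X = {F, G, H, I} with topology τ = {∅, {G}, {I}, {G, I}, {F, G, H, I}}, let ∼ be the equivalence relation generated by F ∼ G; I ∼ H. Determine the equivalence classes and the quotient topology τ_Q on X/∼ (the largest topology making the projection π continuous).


X/∼ = {[F=G], [H=I]}; |τ_Q| = 2.

Equivalence classes: [F=G], [H=I].
Quotient map π: X → X/∼ sends F ↦ [F=G], G ↦ [F=G], H ↦ [H=I], I ↦ [H=I].
For each subset V ⊆ X/∼, compute π^{-1}(V) ⊆ X and check whether π^{-1}(V) ∈ τ. V is open in τ_Q iff π^{-1}(V) ∈ τ.
  V = {}: π^{-1}(V) = ∅ ∈ τ ✓.
  V = {[F=G]}: π^{-1}(V) = {F, G} ∉ τ ✗.
  V = {[H=I]}: π^{-1}(V) = {H, I} ∉ τ ✗.
  V = {[F=G], [H=I]}: π^{-1}(V) = {F, G, H, I} ∈ τ ✓.
Open sets in the quotient: τ_Q = {{}, {[F=G], [H=I]}} (2 elements).


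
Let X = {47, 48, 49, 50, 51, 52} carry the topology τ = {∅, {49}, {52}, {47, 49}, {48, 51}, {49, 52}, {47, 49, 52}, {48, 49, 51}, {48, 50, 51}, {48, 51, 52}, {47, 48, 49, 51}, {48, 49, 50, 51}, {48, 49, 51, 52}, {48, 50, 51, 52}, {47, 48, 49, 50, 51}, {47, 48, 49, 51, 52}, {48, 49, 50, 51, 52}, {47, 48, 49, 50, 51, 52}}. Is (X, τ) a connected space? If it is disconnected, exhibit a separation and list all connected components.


(X, τ) is disconnected; components = [{52}, {47, 49}, {48, 50, 51}].

Find clopen sets (U ∈ τ with X ∖ U ∈ τ):
  U = ∅, X ∖ U = {47, 48, 49, 50, 51, 52} — both open, so U is clopen.
  U = {52}, X ∖ U = {47, 48, 49, 50, 51} — both open, so U is clopen.
  U = {47, 49}, X ∖ U = {48, 50, 51, 52} — both open, so U is clopen.
  U = {47, 49, 52}, X ∖ U = {48, 50, 51} — both open, so U is clopen.
  U = {48, 50, 51}, X ∖ U = {47, 49, 52} — both open, so U is clopen.
  U = {48, 50, 51, 52}, X ∖ U = {47, 49} — both open, so U is clopen.
  U = {47, 48, 49, 50, 51}, X ∖ U = {52} — both open, so U is clopen.
  U = {47, 48, 49, 50, 51, 52}, X ∖ U = ∅ — both open, so U is clopen.
Nontrivial clopen(s) exist: e.g. {52}. So (X, τ) is disconnected.
Compute connected components by grouping points that agree on all clopens:
  component: {52}
  component: {47, 49}
  component: {48, 50, 51}


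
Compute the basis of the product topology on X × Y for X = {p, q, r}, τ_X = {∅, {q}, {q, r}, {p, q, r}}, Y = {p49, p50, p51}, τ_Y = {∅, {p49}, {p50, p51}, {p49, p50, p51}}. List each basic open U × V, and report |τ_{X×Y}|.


Basis B = {∅ × ∅, {q} × {p49}, {q, r} × {p49}, {q} × {p50, p51}, {p, q, r} × {p49}, {q} × {p49, p50, p51}, {q, r} × {p50, p51}, {p, q, r} × {p50, p51}, {q, r} × {p49, p50, p51}, {p, q, r} × {p49, p50, p51}}; |τ_{X×Y}| = 16.

Enumerate products U × V with U ∈ τ_X, V ∈ τ_Y (deduplicated):
  ∅ × ∅ = {} (∅)
  {q} × {p49} = {(q,p49)}
  {q, r} × {p49} = {(q,p49), (r,p49)}
  {q} × {p50, p51} = {(q,p50), (q,p51)}
  {p, q, r} × {p49} = {(p,p49), (q,p49), (r,p49)}
  {q} × {p49, p50, p51} = {(q,p49), (q,p50), (q,p51)}
  {q, r} × {p50, p51} = {(q,p50), (q,p51), (r,p50), (r,p51)}
  {p, q, r} × {p50, p51} = {(p,p50), (p,p51), (q,p50), (q,p51), (r,p50), (r,p51)}
  {q, r} × {p49, p50, p51} = {(q,p49), (q,p50), (q,p51), (r,p49), (r,p50), (r,p51)}
  {p, q, r} × {p49, p50, p51} = {(p,p49), (p,p50), (p,p51), (q,p49), (q,p50), (q,p51), (r,p49), (r,p50), (r,p51)}
These 10 distinct sets form the basis B.
Close under arbitrary unions to get τ_{X×Y}; counting gives |τ_{X×Y}| = 16.


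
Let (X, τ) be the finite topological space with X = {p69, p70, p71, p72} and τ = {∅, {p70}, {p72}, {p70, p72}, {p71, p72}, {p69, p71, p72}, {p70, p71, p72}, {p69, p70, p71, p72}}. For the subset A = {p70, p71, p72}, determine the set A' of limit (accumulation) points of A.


A' = {p69, p71}

For each x ∈ X, list the open sets U ∈ τ with x ∈ U, then check whether U ∩ (A ∖ {x}) ≠ ∅ for every such U.
  x = p69: opens ∋ x are {p69, p71, p72}, {p69, p70, p71, p72}; each meets A ∖ {p69}, so x IS a limit point.
  x = p70: open {p70} ∋ x has {p70} ∩ (A ∖ {p70}) = ∅, so x is NOT a limit point.
  x = p71: opens ∋ x are {p71, p72}, {p69, p71, p72}, {p70, p71, p72}, {p69, p70, p71, p72}; each meets A ∖ {p71}, so x IS a limit point.
  x = p72: open {p72} ∋ x has {p72} ∩ (A ∖ {p72}) = ∅, so x is NOT a limit point.
Collecting: A' = {p69, p71}.


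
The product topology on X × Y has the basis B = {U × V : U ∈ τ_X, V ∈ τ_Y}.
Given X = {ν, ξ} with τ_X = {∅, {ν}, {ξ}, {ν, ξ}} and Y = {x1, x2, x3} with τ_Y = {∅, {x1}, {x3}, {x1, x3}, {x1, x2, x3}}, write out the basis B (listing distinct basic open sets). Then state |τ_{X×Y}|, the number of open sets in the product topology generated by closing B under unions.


Basis B = {∅ × ∅, {ν} × {x1}, {ν} × {x3}, {ξ} × {x1}, {ξ} × {x3}, {ν} × {x1, x3}, {ν, ξ} × {x1}, {ν, ξ} × {x3}, {ξ} × {x1, x3}, {ν} × {x1, x2, x3}, {ξ} × {x1, x2, x3}, {ν, ξ} × {x1, x3}, {ν, ξ} × {x1, x2, x3}}; |τ_{X×Y}| = 25.

Enumerate products U × V with U ∈ τ_X, V ∈ τ_Y (deduplicated):
  ∅ × ∅ = {} (∅)
  {ν} × {x1} = {(ν,x1)}
  {ν} × {x3} = {(ν,x3)}
  {ξ} × {x1} = {(ξ,x1)}
  {ξ} × {x3} = {(ξ,x3)}
  {ν} × {x1, x3} = {(ν,x1), (ν,x3)}
  {ν, ξ} × {x1} = {(ν,x1), (ξ,x1)}
  {ν, ξ} × {x3} = {(ν,x3), (ξ,x3)}
  {ξ} × {x1, x3} = {(ξ,x1), (ξ,x3)}
  {ν} × {x1, x2, x3} = {(ν,x1), (ν,x2), (ν,x3)}
  {ξ} × {x1, x2, x3} = {(ξ,x1), (ξ,x2), (ξ,x3)}
  {ν, ξ} × {x1, x3} = {(ν,x1), (ν,x3), (ξ,x1), (ξ,x3)}
  {ν, ξ} × {x1, x2, x3} = {(ν,x1), (ν,x2), (ν,x3), (ξ,x1), (ξ,x2), (ξ,x3)}
These 13 distinct sets form the basis B.
Close under arbitrary unions to get τ_{X×Y}; counting gives |τ_{X×Y}| = 25.


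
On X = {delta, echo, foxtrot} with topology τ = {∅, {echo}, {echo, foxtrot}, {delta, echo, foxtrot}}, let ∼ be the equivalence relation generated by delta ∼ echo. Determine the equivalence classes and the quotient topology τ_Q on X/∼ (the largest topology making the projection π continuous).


X/∼ = {[delta=echo], [foxtrot]}; |τ_Q| = 2.

Equivalence classes: [delta=echo], [foxtrot].
Quotient map π: X → X/∼ sends delta ↦ [delta=echo], echo ↦ [delta=echo], foxtrot ↦ [foxtrot].
For each subset V ⊆ X/∼, compute π^{-1}(V) ⊆ X and check whether π^{-1}(V) ∈ τ. V is open in τ_Q iff π^{-1}(V) ∈ τ.
  V = {}: π^{-1}(V) = ∅ ∈ τ ✓.
  V = {[delta=echo]}: π^{-1}(V) = {delta, echo} ∉ τ ✗.
  V = {[foxtrot]}: π^{-1}(V) = {foxtrot} ∉ τ ✗.
  V = {[delta=echo], [foxtrot]}: π^{-1}(V) = {delta, echo, foxtrot} ∈ τ ✓.
Open sets in the quotient: τ_Q = {{}, {[delta=echo], [foxtrot]}} (2 elements).


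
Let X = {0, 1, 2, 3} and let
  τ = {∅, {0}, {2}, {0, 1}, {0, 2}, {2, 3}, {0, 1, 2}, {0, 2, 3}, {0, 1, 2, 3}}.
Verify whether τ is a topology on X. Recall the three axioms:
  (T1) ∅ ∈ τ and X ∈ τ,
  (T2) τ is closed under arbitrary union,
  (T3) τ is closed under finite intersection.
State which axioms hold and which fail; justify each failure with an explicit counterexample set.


τ IS a topology on X.

Axiom (T1): ∅ ∈ τ? Yes; X ∈ τ? Yes.
Axiom (T2/T3): check pairwise unions and intersections of members of τ.
All pairwise intersections and unions checked — each lies in τ. Therefore τ satisfies (T1), (T2), (T3): it IS a topology on X.


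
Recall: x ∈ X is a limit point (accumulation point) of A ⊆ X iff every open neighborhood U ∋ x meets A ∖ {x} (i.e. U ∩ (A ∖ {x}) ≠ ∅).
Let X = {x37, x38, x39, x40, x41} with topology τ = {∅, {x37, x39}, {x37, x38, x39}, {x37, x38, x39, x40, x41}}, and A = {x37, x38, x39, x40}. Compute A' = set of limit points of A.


A' = {x37, x38, x39, x40, x41}

For each x ∈ X, list the open sets U ∈ τ with x ∈ U, then check whether U ∩ (A ∖ {x}) ≠ ∅ for every such U.
  x = x37: opens ∋ x are {x37, x39}, {x37, x38, x39}, {x37, x38, x39, x40, x41}; each meets A ∖ {x37}, so x IS a limit point.
  x = x38: opens ∋ x are {x37, x38, x39}, {x37, x38, x39, x40, x41}; each meets A ∖ {x38}, so x IS a limit point.
  x = x39: opens ∋ x are {x37, x39}, {x37, x38, x39}, {x37, x38, x39, x40, x41}; each meets A ∖ {x39}, so x IS a limit point.
  x = x40: opens ∋ x are {x37, x38, x39, x40, x41}; each meets A ∖ {x40}, so x IS a limit point.
  x = x41: opens ∋ x are {x37, x38, x39, x40, x41}; each meets A ∖ {x41}, so x IS a limit point.
Collecting: A' = {x37, x38, x39, x40, x41}.


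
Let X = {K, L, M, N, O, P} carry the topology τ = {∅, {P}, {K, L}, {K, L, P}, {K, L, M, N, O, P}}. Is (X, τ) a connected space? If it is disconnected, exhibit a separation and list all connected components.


(X, τ) is connected.

Find clopen sets (U ∈ τ with X ∖ U ∈ τ):
  U = ∅, X ∖ U = {K, L, M, N, O, P} — both open, so U is clopen.
  U = {K, L, M, N, O, P}, X ∖ U = ∅ — both open, so U is clopen.
Only trivial clopens (∅ and X) exist, so (X, τ) is connected.
Compute connected components by grouping points that agree on all clopens:
  component: {K, L, M, N, O, P}
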